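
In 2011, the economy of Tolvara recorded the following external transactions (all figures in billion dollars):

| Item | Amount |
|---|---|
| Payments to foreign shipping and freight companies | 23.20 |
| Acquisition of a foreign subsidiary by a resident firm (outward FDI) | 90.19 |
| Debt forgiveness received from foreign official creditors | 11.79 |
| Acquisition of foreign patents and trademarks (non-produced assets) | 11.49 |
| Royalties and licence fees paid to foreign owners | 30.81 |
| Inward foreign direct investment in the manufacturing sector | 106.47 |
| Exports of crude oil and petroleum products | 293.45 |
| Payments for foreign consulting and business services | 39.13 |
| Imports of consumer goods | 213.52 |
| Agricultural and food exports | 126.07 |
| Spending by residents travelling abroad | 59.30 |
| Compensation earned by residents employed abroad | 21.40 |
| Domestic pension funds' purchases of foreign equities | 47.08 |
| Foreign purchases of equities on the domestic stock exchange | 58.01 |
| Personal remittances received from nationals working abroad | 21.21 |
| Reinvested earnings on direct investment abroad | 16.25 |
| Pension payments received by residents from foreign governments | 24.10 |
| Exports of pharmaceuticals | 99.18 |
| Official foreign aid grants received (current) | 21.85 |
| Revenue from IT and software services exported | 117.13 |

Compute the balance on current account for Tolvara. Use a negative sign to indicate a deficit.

Goods: 293.45 + 126.07 - 213.52 + 99.18 = 305.18
Services: -39.13 - 30.81 + 117.13 - 59.30 - 23.20 = -35.31
Primary income: 21.40 + 16.25 = 37.65
Secondary income: 21.85 + 21.21 + 24.10 = 67.16
Current account = 305.18 + (-35.31) + 37.65 + 67.16 = 374.68
(Excluded from the current account — financial account: acquisition of a foreign subsidiary by a resident firm (outward FDI) 90.19, inward foreign direct investment in the manufacturing sector 106.47, domestic pension funds' purchases of foreign equities 47.08, foreign purchases of equities on the domestic stock exchange 58.01; capital account: debt forgiveness received from foreign official creditors 11.79, acquisition of foreign patents and trademarks (non-produced assets) 11.49.)

374.68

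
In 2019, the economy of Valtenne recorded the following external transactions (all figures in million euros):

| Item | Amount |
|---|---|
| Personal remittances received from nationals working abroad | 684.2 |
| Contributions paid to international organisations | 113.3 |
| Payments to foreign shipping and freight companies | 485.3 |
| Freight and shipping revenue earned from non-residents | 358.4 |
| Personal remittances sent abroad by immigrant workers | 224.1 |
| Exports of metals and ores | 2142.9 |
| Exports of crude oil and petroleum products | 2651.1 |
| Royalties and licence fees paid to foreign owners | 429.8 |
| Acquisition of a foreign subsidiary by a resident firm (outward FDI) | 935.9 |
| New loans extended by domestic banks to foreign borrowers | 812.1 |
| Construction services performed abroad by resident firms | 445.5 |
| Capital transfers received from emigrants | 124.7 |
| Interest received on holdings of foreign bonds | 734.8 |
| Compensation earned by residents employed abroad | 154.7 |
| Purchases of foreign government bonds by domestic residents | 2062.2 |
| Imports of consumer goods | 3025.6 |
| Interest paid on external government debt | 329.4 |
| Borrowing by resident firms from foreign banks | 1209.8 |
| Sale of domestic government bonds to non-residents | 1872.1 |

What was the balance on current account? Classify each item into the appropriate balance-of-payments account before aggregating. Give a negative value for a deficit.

Goods: 2651.1 - 3025.6 + 2142.9 = 1768.4
Services: 358.4 + 445.5 - 429.8 - 485.3 = -111.2
Primary income: 734.8 - 329.4 + 154.7 = 560.1
Secondary income: -113.3 - 224.1 + 684.2 = 346.8
Current account = 1768.4 + (-111.2) + 560.1 + 346.8 = 2564.1
(Excluded from the current account — financial account: acquisition of a foreign subsidiary by a resident firm (outward FDI) 935.9, new loans extended by domestic banks to foreign borrowers 812.1, purchases of foreign government bonds by domestic residents 2062.2, borrowing by resident firms from foreign banks 1209.8, sale of domestic government bonds to non-residents 1872.1; capital account: capital transfers received from emigrants 124.7.)

2564.1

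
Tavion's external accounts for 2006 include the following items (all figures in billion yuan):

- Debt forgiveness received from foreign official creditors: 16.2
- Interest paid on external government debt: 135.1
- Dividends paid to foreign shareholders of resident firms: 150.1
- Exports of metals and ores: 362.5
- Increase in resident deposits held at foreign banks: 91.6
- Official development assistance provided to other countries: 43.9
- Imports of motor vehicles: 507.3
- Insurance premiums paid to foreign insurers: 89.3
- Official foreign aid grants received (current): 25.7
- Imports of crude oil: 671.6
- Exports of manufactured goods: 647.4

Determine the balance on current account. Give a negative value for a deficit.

Goods: -671.6 + 362.5 + 647.4 - 507.3 = -169.0
Services: -89.3
Primary income: -150.1 - 135.1 = -285.2
Secondary income: 25.7 - 43.9 = -18.2
Current account = (-169.0) + (-89.3) + (-285.2) + (-18.2) = -561.7
(Excluded from the current account — capital account: debt forgiveness received from foreign official creditors 16.2; financial account: increase in resident deposits held at foreign banks 91.6.)

-561.7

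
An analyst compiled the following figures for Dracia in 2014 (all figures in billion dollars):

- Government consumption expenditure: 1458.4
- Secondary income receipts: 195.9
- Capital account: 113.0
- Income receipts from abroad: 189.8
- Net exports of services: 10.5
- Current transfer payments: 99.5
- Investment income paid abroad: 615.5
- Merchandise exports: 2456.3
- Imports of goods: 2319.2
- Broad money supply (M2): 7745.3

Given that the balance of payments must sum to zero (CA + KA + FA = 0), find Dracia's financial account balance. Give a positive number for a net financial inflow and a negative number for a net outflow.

68.7

Goods balance = 2456.3 - 2319.2 = 137.1
Services balance = 10.5
Trade balance (goods + services) = 137.1 + 10.5 = 147.6
Net primary income = 189.8 - 615.5 = -425.7
Net secondary income = 195.9 - 99.5 = 96.4
Current account = 147.6 + (-425.7) + 96.4 = -181.7
Financial account = -(-181.7 + 113.0) = 68.7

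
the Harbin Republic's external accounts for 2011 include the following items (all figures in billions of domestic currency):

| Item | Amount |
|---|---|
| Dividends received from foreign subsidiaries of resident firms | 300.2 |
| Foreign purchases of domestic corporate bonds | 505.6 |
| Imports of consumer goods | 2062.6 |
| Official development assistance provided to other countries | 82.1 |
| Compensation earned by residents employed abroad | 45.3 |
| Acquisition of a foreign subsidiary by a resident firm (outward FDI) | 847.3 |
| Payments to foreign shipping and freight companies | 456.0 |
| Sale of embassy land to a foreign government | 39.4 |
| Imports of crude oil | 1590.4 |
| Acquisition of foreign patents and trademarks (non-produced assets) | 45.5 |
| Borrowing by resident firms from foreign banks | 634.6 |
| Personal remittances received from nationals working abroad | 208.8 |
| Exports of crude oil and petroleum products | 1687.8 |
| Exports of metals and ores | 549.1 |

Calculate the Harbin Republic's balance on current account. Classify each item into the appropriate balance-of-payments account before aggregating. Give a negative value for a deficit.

-1399.9

Goods: 549.1 - 2062.6 + 1687.8 - 1590.4 = -1416.1
Services: -456.0
Primary income: 45.3 + 300.2 = 345.5
Secondary income: -82.1 + 208.8 = 126.7
Current account = (-1416.1) + (-456.0) + 345.5 + 126.7 = -1399.9
(Excluded from the current account — financial account: foreign purchases of domestic corporate bonds 505.6, acquisition of a foreign subsidiary by a resident firm (outward FDI) 847.3, borrowing by resident firms from foreign banks 634.6; capital account: sale of embassy land to a foreign government 39.4, acquisition of foreign patents and trademarks (non-produced assets) 45.5.)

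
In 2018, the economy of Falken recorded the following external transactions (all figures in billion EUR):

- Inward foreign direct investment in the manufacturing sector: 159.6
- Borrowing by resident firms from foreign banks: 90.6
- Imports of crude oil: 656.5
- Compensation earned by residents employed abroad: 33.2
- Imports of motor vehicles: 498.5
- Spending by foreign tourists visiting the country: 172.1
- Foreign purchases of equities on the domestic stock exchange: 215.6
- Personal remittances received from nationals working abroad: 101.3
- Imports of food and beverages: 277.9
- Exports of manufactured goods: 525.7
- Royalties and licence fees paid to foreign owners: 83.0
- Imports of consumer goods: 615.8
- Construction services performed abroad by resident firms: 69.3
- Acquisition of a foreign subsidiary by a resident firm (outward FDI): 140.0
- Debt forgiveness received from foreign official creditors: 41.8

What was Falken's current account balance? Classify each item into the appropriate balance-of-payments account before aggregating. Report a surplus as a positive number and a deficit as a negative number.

-1230.1

Goods: -656.5 - 277.9 - 615.8 + 525.7 - 498.5 = -1523.0
Services: 69.3 - 83.0 + 172.1 = 158.4
Primary income: 33.2
Secondary income: 101.3
Current account = (-1523.0) + 158.4 + 33.2 + 101.3 = -1230.1
(Excluded from the current account — financial account: inward foreign direct investment in the manufacturing sector 159.6, borrowing by resident firms from foreign banks 90.6, foreign purchases of equities on the domestic stock exchange 215.6, acquisition of a foreign subsidiary by a resident firm (outward FDI) 140.0; capital account: debt forgiveness received from foreign official creditors 41.8.)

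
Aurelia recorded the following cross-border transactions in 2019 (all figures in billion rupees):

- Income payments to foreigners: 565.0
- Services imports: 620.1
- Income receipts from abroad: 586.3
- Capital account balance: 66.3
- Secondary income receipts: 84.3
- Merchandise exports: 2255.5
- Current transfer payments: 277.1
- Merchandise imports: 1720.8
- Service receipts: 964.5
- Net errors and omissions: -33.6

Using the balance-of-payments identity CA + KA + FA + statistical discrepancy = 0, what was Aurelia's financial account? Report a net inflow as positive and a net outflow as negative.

Goods balance = 2255.5 - 1720.8 = 534.7
Services balance = 964.5 - 620.1 = 344.4
Trade balance (goods + services) = 534.7 + 344.4 = 879.1
Net primary income = 586.3 - 565.0 = 21.3
Net secondary income = 84.3 - 277.1 = -192.8
Current account = 879.1 + 21.3 + (-192.8) = 707.6
Financial account = -(707.6 + 66.3 + (-33.6)) = -740.3

-740.3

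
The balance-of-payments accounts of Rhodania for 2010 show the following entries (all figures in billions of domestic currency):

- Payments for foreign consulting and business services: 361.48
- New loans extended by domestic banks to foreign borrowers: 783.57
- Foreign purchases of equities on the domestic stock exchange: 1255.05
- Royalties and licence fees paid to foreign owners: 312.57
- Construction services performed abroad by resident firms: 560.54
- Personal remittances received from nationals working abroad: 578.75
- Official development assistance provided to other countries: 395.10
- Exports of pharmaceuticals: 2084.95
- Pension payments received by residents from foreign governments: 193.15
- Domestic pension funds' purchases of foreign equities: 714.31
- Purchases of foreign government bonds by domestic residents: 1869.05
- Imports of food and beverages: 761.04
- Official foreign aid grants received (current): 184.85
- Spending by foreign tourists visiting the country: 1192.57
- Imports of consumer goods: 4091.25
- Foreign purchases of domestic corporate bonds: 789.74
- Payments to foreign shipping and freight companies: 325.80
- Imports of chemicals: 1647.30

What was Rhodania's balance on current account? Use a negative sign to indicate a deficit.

Goods: -1647.30 - 761.04 - 4091.25 + 2084.95 = -4414.64
Services: 1192.57 - 361.48 - 312.57 - 325.80 + 560.54 = 753.26
Secondary income: 578.75 + 184.85 - 395.10 + 193.15 = 561.65
Current account = (-4414.64) + 753.26 + 561.65 = -3099.73
(Excluded from the current account — financial account: new loans extended by domestic banks to foreign borrowers 783.57, foreign purchases of equities on the domestic stock exchange 1255.05, domestic pension funds' purchases of foreign equities 714.31, purchases of foreign government bonds by domestic residents 1869.05, foreign purchases of domestic corporate bonds 789.74.)

-3099.73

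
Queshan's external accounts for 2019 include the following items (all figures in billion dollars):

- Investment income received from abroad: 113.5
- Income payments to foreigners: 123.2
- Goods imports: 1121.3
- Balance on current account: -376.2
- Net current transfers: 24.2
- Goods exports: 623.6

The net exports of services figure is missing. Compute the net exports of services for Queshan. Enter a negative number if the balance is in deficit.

Current account = goods balance + services balance + net primary income + net secondary income
Sum of the known components = -483.2
Net exports of services = CA - (known components) = -376.2 - (-483.2) = 107.0

107.0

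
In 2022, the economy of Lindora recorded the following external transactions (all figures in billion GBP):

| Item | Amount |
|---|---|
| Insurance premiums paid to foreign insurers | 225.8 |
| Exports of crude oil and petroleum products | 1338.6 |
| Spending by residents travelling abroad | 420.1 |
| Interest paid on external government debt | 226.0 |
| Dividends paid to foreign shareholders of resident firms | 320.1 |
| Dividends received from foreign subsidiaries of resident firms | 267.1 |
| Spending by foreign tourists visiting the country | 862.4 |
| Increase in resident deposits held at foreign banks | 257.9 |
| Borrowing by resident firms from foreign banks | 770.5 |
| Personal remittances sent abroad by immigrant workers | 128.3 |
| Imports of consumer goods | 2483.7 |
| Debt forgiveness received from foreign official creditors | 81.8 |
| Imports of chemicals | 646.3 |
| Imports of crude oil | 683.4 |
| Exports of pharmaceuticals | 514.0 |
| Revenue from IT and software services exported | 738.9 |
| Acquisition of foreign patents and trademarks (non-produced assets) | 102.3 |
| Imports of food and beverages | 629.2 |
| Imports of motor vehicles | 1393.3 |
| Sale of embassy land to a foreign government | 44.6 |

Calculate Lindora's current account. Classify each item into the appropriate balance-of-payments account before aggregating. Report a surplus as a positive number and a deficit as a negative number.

Goods: 514.0 - 1393.3 - 2483.7 - 683.4 + 1338.6 - 629.2 - 646.3 = -3983.3
Services: 738.9 + 862.4 - 420.1 - 225.8 = 955.4
Primary income: -226.0 + 267.1 - 320.1 = -279.0
Secondary income: -128.3
Current account = (-3983.3) + 955.4 + (-279.0) + (-128.3) = -3435.2
(Excluded from the current account — financial account: increase in resident deposits held at foreign banks 257.9, borrowing by resident firms from foreign banks 770.5; capital account: debt forgiveness received from foreign official creditors 81.8, acquisition of foreign patents and trademarks (non-produced assets) 102.3, sale of embassy land to a foreign government 44.6.)

-3435.2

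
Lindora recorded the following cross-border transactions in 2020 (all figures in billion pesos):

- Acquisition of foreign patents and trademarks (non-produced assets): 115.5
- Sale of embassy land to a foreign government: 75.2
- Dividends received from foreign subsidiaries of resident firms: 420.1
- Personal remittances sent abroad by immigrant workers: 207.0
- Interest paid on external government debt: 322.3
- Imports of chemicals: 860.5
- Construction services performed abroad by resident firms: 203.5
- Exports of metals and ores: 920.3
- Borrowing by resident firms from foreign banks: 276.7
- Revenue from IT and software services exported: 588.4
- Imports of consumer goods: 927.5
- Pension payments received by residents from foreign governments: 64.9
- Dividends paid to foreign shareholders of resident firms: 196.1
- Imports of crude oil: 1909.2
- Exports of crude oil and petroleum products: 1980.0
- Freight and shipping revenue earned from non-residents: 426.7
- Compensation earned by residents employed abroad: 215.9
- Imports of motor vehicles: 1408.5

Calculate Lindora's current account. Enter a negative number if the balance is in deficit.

Goods: -1408.5 - 927.5 + 1980.0 - 1909.2 - 860.5 + 920.3 = -2205.4
Services: 426.7 + 203.5 + 588.4 = 1218.6
Primary income: -322.3 - 196.1 + 420.1 + 215.9 = 117.6
Secondary income: -207.0 + 64.9 = -142.1
Current account = (-2205.4) + 1218.6 + 117.6 + (-142.1) = -1011.3
(Excluded from the current account — capital account: acquisition of foreign patents and trademarks (non-produced assets) 115.5, sale of embassy land to a foreign government 75.2; financial account: borrowing by resident firms from foreign banks 276.7.)

-1011.3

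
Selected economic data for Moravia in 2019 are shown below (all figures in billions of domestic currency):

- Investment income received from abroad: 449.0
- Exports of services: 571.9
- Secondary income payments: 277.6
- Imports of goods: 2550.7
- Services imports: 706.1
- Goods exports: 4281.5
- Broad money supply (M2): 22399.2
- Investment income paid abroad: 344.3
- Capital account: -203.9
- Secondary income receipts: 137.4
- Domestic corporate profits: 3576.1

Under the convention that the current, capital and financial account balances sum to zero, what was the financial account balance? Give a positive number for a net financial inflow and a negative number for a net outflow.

Goods balance = 4281.5 - 2550.7 = 1730.8
Services balance = 571.9 - 706.1 = -134.2
Trade balance (goods + services) = 1730.8 + (-134.2) = 1596.6
Net primary income = 449.0 - 344.3 = 104.7
Net secondary income = 137.4 - 277.6 = -140.2
Current account = 1596.6 + 104.7 + (-140.2) = 1561.1
Financial account = -(1561.1 + (-203.9)) = -1357.2

-1357.2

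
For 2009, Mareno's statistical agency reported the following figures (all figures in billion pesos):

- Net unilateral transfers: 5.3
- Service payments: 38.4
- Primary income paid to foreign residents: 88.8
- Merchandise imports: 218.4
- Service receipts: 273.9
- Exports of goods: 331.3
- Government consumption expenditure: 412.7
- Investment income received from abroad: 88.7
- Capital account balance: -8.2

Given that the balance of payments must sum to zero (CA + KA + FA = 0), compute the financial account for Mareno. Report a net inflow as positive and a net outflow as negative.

-345.4

Goods balance = 331.3 - 218.4 = 112.9
Services balance = 273.9 - 38.4 = 235.5
Trade balance (goods + services) = 112.9 + 235.5 = 348.4
Net primary income = 88.7 - 88.8 = -0.1
Net secondary income = 5.3
Current account = 348.4 + (-0.1) + 5.3 = 353.6
Financial account = -(353.6 + (-8.2)) = -345.4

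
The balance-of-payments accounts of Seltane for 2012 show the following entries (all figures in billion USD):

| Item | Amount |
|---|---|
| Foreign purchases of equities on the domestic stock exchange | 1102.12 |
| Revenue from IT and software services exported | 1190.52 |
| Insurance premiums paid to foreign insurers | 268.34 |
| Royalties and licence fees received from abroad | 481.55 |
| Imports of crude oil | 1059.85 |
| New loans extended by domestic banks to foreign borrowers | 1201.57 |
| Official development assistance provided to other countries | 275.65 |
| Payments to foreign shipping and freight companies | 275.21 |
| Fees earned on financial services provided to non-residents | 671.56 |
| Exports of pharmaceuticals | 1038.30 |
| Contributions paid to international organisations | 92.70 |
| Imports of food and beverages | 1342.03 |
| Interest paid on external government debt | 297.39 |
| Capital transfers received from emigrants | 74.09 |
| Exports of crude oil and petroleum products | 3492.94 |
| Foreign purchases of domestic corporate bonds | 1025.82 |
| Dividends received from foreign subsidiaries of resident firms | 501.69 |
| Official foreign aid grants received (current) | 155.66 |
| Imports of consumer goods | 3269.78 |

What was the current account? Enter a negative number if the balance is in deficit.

Goods: -1059.85 + 1038.30 - 1342.03 - 3269.78 + 3492.94 = -1140.42
Services: -268.34 + 671.56 + 481.55 - 275.21 + 1190.52 = 1800.08
Primary income: -297.39 + 501.69 = 204.30
Secondary income: 155.66 - 92.70 - 275.65 = -212.69
Current account = (-1140.42) + 1800.08 + 204.30 + (-212.69) = 651.27
(Excluded from the current account — financial account: foreign purchases of equities on the domestic stock exchange 1102.12, new loans extended by domestic banks to foreign borrowers 1201.57, foreign purchases of domestic corporate bonds 1025.82; capital account: capital transfers received from emigrants 74.09.)

651.27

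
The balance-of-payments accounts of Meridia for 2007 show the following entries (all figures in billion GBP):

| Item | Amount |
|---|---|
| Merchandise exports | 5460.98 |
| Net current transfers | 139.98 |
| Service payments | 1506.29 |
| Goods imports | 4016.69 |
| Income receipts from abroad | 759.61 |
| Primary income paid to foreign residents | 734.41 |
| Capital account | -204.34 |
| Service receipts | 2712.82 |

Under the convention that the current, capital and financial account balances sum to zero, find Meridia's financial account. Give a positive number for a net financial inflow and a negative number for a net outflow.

Goods balance = 5460.98 - 4016.69 = 1444.29
Services balance = 2712.82 - 1506.29 = 1206.53
Trade balance (goods + services) = 1444.29 + 1206.53 = 2650.82
Net primary income = 759.61 - 734.41 = 25.20
Net secondary income = 139.98
Current account = 2650.82 + 25.20 + 139.98 = 2816.00
Financial account = -(2816.00 + (-204.34)) = -2611.66

-2611.66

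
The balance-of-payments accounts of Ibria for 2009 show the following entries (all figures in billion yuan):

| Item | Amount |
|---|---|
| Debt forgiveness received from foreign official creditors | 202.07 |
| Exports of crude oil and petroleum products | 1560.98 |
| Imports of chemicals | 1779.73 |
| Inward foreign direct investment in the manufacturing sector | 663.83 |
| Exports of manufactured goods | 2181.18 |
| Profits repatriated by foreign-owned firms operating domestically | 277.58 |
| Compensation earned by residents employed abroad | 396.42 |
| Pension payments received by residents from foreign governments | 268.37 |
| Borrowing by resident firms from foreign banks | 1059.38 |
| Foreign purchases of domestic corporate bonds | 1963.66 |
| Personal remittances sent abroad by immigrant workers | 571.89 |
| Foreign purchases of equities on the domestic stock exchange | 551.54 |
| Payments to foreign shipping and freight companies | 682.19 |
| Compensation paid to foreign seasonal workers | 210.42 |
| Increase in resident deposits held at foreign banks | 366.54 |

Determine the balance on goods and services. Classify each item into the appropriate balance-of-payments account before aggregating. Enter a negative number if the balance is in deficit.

Goods: -1779.73 + 1560.98 + 2181.18 = 1962.43
Services: -682.19
Trade balance = 1962.43 + (-682.19) = 1280.24
(Excluded from the trade balance — capital account: debt forgiveness received from foreign official creditors 202.07; financial account: inward foreign direct investment in the manufacturing sector 663.83, borrowing by resident firms from foreign banks 1059.38, foreign purchases of domestic corporate bonds 1963.66, foreign purchases of equities on the domestic stock exchange 551.54, increase in resident deposits held at foreign banks 366.54; primary income: profits repatriated by foreign-owned firms operating domestically 277.58, compensation earned by residents employed abroad 396.42, compensation paid to foreign seasonal workers 210.42; secondary income: pension payments received by residents from foreign governments 268.37, personal remittances sent abroad by immigrant workers 571.89.)

1280.24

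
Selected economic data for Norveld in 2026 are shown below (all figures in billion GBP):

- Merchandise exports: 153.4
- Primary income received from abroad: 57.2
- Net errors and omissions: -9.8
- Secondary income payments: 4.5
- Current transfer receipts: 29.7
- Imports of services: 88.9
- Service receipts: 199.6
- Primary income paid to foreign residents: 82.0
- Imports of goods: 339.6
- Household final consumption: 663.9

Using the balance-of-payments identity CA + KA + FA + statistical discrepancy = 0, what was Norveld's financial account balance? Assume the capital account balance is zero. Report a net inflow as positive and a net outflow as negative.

Goods balance = 153.4 - 339.6 = -186.2
Services balance = 199.6 - 88.9 = 110.7
Trade balance (goods + services) = -186.2 + 110.7 = -75.5
Net primary income = 57.2 - 82.0 = -24.8
Net secondary income = 29.7 - 4.5 = 25.2
Current account = -75.5 + (-24.8) + 25.2 = -75.1
Financial account = -(-75.1 + (-9.8)) = 84.9

84.9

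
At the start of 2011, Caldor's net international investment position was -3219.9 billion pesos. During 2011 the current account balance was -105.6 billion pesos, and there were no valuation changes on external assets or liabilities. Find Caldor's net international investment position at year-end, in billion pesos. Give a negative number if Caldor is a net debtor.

-3325.5

With no valuation effects, change in NIIP = current account = -105.6
End-of-year NIIP = -3219.9 + (-105.6) = -3325.5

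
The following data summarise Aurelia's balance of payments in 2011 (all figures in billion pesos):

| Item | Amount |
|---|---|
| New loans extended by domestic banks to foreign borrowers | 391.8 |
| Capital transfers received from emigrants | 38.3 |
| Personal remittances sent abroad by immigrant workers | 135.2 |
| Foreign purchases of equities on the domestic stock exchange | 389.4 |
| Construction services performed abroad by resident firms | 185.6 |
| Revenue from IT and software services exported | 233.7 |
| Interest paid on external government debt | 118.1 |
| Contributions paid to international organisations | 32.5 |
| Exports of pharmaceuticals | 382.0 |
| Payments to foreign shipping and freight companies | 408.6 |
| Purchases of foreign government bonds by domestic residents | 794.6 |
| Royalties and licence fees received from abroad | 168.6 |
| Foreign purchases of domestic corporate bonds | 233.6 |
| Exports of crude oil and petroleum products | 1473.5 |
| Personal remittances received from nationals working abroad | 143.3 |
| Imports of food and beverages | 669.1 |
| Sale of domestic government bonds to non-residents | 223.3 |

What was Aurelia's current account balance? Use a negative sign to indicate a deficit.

1223.2

Goods: -669.1 + 382.0 + 1473.5 = 1186.4
Services: 233.7 - 408.6 + 168.6 + 185.6 = 179.3
Primary income: -118.1
Secondary income: 143.3 - 135.2 - 32.5 = -24.4
Current account = 1186.4 + 179.3 + (-118.1) + (-24.4) = 1223.2
(Excluded from the current account — financial account: new loans extended by domestic banks to foreign borrowers 391.8, foreign purchases of equities on the domestic stock exchange 389.4, purchases of foreign government bonds by domestic residents 794.6, foreign purchases of domestic corporate bonds 233.6, sale of domestic government bonds to non-residents 223.3; capital account: capital transfers received from emigrants 38.3.)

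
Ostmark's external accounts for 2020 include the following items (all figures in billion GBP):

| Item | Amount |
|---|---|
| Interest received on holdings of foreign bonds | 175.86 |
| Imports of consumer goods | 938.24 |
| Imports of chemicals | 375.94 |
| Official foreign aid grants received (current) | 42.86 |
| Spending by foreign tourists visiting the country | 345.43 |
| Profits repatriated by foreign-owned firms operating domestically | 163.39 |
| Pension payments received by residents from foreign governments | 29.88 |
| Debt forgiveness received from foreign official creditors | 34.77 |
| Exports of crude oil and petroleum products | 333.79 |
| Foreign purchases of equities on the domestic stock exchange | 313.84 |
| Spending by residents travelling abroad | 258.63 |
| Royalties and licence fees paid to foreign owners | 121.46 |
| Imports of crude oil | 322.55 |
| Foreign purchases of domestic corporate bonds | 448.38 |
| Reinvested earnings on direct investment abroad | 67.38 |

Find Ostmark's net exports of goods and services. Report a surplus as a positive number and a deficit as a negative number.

-1337.60

Goods: -322.55 + 333.79 - 375.94 - 938.24 = -1302.94
Services: -258.63 - 121.46 + 345.43 = -34.66
Trade balance = -1302.94 + (-34.66) = -1337.60
(Excluded from the trade balance — primary income: interest received on holdings of foreign bonds 175.86, profits repatriated by foreign-owned firms operating domestically 163.39, reinvested earnings on direct investment abroad 67.38; secondary income: official foreign aid grants received (current) 42.86, pension payments received by residents from foreign governments 29.88; capital account: debt forgiveness received from foreign official creditors 34.77; financial account: foreign purchases of equities on the domestic stock exchange 313.84, foreign purchases of domestic corporate bonds 448.38.)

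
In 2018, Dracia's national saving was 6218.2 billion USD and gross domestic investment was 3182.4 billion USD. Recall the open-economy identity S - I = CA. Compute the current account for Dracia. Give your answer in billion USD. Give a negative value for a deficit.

CA = S - I = 6218.2 - 3182.4 = 3035.8

3035.8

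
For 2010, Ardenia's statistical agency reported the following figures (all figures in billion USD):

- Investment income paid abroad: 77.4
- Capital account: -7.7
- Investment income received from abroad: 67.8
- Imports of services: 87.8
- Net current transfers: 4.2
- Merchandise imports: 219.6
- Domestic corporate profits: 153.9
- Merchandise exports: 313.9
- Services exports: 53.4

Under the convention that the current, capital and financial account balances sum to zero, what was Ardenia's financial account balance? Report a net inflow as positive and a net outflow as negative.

Goods balance = 313.9 - 219.6 = 94.3
Services balance = 53.4 - 87.8 = -34.4
Trade balance (goods + services) = 94.3 + (-34.4) = 59.9
Net primary income = 67.8 - 77.4 = -9.6
Net secondary income = 4.2
Current account = 59.9 + (-9.6) + 4.2 = 54.5
Financial account = -(54.5 + (-7.7)) = -46.8

-46.8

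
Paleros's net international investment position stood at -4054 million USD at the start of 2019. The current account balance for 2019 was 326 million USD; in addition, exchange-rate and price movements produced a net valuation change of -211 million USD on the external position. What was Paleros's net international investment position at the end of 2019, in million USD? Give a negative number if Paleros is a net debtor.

-3939

Change in NIIP = current account + net valuation change = 326 + (-211) = 115
End-of-year NIIP = -4054 + 115 = -3939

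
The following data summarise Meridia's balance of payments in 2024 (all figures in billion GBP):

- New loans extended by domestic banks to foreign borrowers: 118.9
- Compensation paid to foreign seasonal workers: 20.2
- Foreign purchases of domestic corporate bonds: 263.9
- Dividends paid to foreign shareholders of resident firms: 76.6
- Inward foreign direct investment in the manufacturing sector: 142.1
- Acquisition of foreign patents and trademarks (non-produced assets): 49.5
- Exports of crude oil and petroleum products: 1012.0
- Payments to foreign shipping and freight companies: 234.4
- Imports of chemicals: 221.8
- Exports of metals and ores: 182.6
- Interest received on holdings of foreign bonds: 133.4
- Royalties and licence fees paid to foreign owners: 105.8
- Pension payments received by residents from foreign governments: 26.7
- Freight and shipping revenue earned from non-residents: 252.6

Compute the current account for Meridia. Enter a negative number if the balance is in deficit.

948.5

Goods: 1012.0 + 182.6 - 221.8 = 972.8
Services: 252.6 - 234.4 - 105.8 = -87.6
Primary income: -76.6 + 133.4 - 20.2 = 36.6
Secondary income: 26.7
Current account = 972.8 + (-87.6) + 36.6 + 26.7 = 948.5
(Excluded from the current account — financial account: new loans extended by domestic banks to foreign borrowers 118.9, foreign purchases of domestic corporate bonds 263.9, inward foreign direct investment in the manufacturing sector 142.1; capital account: acquisition of foreign patents and trademarks (non-produced assets) 49.5.)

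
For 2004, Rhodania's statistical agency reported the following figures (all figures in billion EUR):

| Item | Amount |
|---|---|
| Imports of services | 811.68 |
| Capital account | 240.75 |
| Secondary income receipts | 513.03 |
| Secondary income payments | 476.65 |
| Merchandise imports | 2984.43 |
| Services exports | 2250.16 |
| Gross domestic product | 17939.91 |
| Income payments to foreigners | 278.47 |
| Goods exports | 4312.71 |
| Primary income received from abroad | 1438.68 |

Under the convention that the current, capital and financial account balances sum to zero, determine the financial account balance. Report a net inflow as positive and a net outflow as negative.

-4204.10

Goods balance = 4312.71 - 2984.43 = 1328.28
Services balance = 2250.16 - 811.68 = 1438.48
Trade balance (goods + services) = 1328.28 + 1438.48 = 2766.76
Net primary income = 1438.68 - 278.47 = 1160.21
Net secondary income = 513.03 - 476.65 = 36.38
Current account = 2766.76 + 1160.21 + 36.38 = 3963.35
Financial account = -(3963.35 + 240.75) = -4204.10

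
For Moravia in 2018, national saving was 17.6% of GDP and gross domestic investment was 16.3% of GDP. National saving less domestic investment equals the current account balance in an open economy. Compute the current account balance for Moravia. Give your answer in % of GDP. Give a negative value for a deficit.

1.3

CA = S - I = 17.6 - 16.3 = 1.3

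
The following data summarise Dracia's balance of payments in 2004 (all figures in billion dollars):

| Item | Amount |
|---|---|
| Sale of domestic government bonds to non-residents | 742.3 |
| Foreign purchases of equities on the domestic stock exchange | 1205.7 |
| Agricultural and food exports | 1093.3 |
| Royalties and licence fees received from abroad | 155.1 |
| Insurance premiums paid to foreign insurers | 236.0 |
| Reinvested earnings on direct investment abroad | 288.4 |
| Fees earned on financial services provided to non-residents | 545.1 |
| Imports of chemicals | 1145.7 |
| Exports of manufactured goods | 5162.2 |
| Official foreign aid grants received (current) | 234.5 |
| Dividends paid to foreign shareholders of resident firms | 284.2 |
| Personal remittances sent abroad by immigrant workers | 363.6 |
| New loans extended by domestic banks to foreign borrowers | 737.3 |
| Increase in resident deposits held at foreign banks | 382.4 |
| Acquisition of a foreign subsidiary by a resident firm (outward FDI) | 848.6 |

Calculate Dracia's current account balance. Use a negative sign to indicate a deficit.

5449.1

Goods: -1145.7 + 1093.3 + 5162.2 = 5109.8
Services: -236.0 + 545.1 + 155.1 = 464.2
Primary income: 288.4 - 284.2 = 4.2
Secondary income: -363.6 + 234.5 = -129.1
Current account = 5109.8 + 464.2 + 4.2 + (-129.1) = 5449.1
(Excluded from the current account — financial account: sale of domestic government bonds to non-residents 742.3, foreign purchases of equities on the domestic stock exchange 1205.7, new loans extended by domestic banks to foreign borrowers 737.3, increase in resident deposits held at foreign banks 382.4, acquisition of a foreign subsidiary by a resident firm (outward FDI) 848.6.)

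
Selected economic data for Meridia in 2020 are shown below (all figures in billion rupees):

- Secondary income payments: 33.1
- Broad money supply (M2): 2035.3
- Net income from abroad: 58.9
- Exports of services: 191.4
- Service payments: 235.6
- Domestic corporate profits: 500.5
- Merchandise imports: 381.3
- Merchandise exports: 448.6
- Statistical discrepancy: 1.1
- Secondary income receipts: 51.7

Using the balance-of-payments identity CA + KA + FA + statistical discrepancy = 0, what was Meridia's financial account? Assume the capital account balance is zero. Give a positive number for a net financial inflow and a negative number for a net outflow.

Goods balance = 448.6 - 381.3 = 67.3
Services balance = 191.4 - 235.6 = -44.2
Trade balance (goods + services) = 67.3 + (-44.2) = 23.1
Net primary income = 58.9
Net secondary income = 51.7 - 33.1 = 18.6
Current account = 23.1 + 58.9 + 18.6 = 100.6
Financial account = -(100.6 + 1.1) = -101.7

-101.7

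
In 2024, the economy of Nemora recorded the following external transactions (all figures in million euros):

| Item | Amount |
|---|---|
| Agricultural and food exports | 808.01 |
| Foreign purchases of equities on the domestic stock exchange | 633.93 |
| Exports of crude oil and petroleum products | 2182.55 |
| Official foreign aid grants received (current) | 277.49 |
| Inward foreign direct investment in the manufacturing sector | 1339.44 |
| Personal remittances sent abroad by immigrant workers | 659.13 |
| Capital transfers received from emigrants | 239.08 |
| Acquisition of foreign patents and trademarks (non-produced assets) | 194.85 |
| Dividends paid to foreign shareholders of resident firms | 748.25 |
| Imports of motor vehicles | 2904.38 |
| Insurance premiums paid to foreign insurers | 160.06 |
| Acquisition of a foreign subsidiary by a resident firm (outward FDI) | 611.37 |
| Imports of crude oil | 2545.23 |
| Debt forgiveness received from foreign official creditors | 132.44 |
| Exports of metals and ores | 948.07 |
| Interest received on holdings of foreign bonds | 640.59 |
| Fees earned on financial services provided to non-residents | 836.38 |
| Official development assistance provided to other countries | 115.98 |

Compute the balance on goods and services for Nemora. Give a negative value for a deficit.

-834.66

Goods: 948.07 - 2545.23 + 808.01 - 2904.38 + 2182.55 = -1510.98
Services: -160.06 + 836.38 = 676.32
Trade balance = -1510.98 + 676.32 = -834.66
(Excluded from the trade balance — financial account: foreign purchases of equities on the domestic stock exchange 633.93, inward foreign direct investment in the manufacturing sector 1339.44, acquisition of a foreign subsidiary by a resident firm (outward FDI) 611.37; secondary income: official foreign aid grants received (current) 277.49, personal remittances sent abroad by immigrant workers 659.13, official development assistance provided to other countries 115.98; capital account: capital transfers received from emigrants 239.08, acquisition of foreign patents and trademarks (non-produced assets) 194.85, debt forgiveness received from foreign official creditors 132.44; primary income: dividends paid to foreign shareholders of resident firms 748.25, interest received on holdings of foreign bonds 640.59.)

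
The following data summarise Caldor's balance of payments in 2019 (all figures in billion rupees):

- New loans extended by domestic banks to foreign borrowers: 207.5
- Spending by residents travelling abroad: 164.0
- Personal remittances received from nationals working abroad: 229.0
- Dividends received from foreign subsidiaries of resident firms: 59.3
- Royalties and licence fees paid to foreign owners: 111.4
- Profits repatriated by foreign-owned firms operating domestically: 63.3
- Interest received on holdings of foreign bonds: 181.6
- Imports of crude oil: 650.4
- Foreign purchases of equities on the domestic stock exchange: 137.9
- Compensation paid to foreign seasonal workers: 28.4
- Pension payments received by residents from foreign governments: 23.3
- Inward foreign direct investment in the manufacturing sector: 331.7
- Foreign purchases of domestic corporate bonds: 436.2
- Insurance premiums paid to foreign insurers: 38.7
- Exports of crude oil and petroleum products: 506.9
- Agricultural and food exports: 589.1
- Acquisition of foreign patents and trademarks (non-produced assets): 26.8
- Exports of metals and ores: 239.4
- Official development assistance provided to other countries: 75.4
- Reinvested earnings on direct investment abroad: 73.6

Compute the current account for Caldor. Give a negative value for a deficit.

770.6

Goods: 239.4 + 589.1 - 650.4 + 506.9 = 685.0
Services: -111.4 - 164.0 - 38.7 = -314.1
Primary income: -28.4 + 59.3 - 63.3 + 73.6 + 181.6 = 222.8
Secondary income: 23.3 - 75.4 + 229.0 = 176.9
Current account = 685.0 + (-314.1) + 222.8 + 176.9 = 770.6
(Excluded from the current account — financial account: new loans extended by domestic banks to foreign borrowers 207.5, foreign purchases of equities on the domestic stock exchange 137.9, inward foreign direct investment in the manufacturing sector 331.7, foreign purchases of domestic corporate bonds 436.2; capital account: acquisition of foreign patents and trademarks (non-produced assets) 26.8.)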